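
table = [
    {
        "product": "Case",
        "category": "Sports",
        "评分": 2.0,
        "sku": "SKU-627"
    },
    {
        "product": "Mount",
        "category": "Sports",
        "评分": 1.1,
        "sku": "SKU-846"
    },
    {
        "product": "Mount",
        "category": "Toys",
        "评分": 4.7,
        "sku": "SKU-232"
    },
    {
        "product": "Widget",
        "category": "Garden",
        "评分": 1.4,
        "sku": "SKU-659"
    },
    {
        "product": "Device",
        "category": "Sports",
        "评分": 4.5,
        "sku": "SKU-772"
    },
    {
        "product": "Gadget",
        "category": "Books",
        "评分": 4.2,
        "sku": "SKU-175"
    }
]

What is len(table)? 6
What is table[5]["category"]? "Books"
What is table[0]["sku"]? "SKU-627"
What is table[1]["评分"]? 1.1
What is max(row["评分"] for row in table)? 4.7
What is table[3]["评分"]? 1.4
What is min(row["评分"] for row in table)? 1.1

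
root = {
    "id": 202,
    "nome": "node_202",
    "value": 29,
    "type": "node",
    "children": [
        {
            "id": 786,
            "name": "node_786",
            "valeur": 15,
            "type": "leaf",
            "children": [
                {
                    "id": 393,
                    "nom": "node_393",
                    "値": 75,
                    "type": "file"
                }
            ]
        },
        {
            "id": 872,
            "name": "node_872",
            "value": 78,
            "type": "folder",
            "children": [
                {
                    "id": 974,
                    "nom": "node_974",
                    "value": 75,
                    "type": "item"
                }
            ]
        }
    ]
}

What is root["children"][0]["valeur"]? 15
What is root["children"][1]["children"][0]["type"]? "item"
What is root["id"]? 202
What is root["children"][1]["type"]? "folder"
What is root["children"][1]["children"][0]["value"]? 75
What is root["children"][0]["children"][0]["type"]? "file"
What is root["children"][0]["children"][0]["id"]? 393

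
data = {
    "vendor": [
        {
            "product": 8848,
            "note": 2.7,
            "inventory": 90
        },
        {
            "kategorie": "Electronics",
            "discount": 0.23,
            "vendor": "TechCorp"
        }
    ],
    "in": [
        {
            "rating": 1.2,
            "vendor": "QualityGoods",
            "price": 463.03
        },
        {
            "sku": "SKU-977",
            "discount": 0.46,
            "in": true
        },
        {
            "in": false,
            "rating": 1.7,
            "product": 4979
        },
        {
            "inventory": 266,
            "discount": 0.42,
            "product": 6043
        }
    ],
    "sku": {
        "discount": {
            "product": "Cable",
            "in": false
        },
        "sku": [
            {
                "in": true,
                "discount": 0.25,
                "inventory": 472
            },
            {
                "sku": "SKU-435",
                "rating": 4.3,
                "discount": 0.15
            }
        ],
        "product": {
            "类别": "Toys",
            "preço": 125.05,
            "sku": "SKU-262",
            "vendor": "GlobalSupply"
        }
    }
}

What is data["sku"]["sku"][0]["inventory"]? 472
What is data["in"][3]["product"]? 6043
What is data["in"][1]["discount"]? 0.46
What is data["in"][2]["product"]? 4979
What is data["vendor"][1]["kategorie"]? "Electronics"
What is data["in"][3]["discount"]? 0.42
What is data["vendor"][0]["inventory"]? 90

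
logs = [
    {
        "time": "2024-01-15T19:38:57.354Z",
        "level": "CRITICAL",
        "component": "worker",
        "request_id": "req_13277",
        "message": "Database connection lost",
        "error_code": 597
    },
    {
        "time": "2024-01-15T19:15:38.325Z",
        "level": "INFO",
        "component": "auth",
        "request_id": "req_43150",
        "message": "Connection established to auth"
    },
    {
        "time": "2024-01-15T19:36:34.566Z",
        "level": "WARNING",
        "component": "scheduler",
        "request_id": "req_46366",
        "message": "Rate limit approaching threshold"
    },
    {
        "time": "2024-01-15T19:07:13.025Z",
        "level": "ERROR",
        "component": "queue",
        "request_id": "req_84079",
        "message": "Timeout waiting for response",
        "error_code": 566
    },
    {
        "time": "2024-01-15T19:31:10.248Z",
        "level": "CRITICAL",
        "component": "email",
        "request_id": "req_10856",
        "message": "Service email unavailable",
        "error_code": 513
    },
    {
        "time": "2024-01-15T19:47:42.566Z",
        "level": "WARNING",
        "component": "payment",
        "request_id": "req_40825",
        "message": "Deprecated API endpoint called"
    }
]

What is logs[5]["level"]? "WARNING"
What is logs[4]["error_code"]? 513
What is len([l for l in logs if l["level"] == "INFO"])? 1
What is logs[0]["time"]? "2024-01-15T19:38:57.354Z"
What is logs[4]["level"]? "CRITICAL"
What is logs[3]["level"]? "ERROR"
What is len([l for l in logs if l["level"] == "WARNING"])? 2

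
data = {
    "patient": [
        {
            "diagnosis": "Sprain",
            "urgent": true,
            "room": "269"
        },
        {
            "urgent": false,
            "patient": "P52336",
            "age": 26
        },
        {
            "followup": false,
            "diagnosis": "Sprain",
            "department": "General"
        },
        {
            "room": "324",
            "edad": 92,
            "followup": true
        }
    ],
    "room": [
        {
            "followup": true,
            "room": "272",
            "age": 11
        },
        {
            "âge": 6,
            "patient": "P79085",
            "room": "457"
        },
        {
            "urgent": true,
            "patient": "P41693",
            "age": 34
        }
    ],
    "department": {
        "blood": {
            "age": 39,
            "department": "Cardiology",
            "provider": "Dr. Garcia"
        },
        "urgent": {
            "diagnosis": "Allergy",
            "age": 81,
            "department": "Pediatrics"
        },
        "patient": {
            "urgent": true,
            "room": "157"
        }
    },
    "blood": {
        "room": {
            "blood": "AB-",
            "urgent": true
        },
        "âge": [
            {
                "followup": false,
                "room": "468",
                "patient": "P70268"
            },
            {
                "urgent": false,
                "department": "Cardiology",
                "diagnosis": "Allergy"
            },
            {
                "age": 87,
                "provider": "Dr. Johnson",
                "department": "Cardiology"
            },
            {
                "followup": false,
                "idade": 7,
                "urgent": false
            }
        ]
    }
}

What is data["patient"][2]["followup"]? False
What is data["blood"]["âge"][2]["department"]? "Cardiology"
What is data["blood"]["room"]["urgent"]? True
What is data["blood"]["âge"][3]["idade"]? 7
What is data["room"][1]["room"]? "457"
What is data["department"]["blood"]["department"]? "Cardiology"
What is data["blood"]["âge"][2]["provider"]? "Dr. Johnson"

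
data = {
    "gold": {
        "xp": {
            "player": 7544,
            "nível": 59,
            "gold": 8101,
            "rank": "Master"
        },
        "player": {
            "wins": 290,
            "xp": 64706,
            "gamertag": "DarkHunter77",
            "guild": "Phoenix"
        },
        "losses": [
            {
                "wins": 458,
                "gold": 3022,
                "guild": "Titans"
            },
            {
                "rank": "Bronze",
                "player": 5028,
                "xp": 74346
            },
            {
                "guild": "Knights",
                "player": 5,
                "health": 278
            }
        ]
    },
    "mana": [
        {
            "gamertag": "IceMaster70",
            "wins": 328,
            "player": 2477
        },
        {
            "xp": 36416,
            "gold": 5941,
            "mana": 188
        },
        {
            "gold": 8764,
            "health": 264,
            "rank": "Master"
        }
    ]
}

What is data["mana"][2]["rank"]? "Master"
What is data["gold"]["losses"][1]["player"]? 5028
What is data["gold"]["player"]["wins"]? 290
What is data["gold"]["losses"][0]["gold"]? 3022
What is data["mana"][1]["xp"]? 36416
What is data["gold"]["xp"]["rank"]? "Master"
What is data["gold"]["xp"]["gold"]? 8101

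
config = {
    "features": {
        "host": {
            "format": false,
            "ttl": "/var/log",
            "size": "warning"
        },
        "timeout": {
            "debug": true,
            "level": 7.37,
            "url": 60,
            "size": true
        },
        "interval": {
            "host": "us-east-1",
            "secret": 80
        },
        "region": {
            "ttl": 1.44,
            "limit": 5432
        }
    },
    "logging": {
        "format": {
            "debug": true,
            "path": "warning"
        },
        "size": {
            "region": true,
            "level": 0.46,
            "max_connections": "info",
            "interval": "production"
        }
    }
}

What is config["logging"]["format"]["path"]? "warning"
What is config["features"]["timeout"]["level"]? 7.37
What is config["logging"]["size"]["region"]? True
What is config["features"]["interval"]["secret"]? 80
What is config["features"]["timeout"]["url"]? 60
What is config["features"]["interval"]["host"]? "us-east-1"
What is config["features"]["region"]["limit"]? 5432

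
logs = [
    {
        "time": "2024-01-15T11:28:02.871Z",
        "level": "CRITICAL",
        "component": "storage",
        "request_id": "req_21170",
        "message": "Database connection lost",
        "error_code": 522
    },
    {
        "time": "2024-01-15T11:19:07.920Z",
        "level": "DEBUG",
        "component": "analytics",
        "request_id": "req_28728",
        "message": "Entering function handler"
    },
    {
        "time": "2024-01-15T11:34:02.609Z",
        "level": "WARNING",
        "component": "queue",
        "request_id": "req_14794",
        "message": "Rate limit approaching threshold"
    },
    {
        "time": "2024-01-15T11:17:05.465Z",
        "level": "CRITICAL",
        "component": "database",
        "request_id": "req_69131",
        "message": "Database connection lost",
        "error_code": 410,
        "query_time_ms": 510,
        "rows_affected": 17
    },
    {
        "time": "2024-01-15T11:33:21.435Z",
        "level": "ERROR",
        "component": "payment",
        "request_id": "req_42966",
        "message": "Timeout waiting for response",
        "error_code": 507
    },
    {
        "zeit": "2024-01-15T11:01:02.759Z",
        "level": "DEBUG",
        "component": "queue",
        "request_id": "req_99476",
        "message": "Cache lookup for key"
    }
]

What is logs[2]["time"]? "2024-01-15T11:34:02.609Z"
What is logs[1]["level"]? "DEBUG"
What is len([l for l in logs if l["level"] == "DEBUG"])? 2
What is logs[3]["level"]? "CRITICAL"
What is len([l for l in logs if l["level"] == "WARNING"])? 1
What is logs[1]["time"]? "2024-01-15T11:19:07.920Z"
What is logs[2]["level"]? "WARNING"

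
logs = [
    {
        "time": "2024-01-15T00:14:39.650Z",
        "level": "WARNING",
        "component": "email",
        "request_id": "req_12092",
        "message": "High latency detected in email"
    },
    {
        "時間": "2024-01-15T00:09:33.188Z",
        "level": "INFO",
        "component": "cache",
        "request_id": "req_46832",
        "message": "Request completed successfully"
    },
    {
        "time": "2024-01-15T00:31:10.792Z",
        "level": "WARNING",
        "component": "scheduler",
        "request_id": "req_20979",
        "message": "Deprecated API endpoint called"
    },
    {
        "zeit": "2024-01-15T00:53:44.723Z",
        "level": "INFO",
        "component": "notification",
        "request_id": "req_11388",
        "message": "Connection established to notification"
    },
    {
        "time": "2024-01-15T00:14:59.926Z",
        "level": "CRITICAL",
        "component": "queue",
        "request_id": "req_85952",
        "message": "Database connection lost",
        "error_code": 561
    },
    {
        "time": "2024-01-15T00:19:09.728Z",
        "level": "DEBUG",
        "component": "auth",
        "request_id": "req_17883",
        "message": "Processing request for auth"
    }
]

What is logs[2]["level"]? "WARNING"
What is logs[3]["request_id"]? "req_11388"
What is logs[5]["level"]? "DEBUG"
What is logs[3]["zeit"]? "2024-01-15T00:53:44.723Z"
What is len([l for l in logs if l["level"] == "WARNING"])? 2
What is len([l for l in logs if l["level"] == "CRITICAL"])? 1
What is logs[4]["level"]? "CRITICAL"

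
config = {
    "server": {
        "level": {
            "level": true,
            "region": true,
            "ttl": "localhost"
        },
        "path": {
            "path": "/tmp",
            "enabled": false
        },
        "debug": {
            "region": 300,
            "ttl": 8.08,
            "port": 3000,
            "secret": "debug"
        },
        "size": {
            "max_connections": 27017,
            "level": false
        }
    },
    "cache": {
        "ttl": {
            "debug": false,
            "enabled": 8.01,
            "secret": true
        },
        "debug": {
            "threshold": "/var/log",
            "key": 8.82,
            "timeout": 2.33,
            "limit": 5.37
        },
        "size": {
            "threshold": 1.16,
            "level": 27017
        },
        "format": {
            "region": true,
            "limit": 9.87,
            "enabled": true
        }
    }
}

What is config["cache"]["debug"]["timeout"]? 2.33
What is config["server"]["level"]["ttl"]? "localhost"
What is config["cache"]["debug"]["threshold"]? "/var/log"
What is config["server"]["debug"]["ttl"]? 8.08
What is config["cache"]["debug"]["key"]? 8.82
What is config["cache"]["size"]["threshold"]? 1.16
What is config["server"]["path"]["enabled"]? False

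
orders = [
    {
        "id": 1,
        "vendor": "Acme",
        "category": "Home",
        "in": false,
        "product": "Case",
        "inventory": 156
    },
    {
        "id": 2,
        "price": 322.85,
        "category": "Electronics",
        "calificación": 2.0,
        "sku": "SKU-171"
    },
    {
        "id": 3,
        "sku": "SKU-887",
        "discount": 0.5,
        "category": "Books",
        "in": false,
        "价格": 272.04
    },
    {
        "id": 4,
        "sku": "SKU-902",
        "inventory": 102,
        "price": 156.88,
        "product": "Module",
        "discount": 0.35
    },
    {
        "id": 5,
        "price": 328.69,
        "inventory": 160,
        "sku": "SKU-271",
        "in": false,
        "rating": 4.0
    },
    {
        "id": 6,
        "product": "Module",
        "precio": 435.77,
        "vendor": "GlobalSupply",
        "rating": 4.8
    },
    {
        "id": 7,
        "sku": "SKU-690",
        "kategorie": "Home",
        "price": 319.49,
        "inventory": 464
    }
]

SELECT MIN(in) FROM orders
False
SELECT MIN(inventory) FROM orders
102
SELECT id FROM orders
[1, 2, 3, 4, 5, 6, 7]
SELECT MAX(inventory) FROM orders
464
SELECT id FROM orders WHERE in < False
[]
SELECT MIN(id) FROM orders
1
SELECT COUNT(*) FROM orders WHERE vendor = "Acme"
1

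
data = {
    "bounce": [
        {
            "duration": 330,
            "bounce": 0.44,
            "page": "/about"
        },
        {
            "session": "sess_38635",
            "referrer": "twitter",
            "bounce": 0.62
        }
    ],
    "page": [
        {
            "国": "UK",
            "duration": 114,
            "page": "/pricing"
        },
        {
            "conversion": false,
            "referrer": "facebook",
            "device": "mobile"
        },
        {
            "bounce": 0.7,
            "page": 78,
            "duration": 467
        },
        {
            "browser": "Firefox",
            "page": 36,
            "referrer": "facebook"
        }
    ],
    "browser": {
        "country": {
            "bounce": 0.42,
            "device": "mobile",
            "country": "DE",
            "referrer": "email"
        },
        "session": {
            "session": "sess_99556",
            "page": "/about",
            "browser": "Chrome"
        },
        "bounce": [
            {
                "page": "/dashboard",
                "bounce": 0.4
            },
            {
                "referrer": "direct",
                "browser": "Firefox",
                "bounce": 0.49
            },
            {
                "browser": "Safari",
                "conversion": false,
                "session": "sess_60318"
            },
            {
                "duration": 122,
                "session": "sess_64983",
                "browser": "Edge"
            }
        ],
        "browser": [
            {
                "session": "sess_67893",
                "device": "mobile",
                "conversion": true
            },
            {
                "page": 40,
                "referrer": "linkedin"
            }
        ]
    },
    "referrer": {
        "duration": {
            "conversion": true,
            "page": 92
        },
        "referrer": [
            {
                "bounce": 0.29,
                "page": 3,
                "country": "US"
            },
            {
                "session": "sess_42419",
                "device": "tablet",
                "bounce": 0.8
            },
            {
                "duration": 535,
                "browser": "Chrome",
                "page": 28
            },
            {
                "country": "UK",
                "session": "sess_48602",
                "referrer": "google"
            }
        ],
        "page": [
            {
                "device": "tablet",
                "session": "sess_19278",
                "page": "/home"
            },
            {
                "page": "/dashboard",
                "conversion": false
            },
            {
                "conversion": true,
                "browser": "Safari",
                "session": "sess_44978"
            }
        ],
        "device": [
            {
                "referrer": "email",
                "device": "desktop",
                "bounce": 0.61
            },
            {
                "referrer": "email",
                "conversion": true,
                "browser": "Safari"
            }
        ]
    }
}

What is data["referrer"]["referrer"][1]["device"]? "tablet"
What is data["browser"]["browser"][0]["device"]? "mobile"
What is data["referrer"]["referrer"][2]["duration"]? 535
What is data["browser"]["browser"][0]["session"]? "sess_67893"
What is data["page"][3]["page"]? 36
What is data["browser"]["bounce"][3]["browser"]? "Edge"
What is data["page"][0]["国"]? "UK"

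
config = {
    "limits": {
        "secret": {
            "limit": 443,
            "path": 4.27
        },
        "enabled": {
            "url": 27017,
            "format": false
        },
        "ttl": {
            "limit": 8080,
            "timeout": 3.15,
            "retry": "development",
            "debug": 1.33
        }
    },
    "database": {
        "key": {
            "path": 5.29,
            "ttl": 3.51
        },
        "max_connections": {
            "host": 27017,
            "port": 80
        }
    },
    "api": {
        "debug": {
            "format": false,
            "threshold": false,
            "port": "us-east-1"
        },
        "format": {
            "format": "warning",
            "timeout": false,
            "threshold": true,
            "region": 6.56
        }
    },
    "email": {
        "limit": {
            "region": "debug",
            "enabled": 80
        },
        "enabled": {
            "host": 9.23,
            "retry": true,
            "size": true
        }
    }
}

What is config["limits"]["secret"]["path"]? 4.27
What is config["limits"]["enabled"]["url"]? 27017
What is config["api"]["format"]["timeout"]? False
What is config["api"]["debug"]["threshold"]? False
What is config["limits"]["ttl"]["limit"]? 8080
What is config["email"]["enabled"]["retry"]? True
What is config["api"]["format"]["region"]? 6.56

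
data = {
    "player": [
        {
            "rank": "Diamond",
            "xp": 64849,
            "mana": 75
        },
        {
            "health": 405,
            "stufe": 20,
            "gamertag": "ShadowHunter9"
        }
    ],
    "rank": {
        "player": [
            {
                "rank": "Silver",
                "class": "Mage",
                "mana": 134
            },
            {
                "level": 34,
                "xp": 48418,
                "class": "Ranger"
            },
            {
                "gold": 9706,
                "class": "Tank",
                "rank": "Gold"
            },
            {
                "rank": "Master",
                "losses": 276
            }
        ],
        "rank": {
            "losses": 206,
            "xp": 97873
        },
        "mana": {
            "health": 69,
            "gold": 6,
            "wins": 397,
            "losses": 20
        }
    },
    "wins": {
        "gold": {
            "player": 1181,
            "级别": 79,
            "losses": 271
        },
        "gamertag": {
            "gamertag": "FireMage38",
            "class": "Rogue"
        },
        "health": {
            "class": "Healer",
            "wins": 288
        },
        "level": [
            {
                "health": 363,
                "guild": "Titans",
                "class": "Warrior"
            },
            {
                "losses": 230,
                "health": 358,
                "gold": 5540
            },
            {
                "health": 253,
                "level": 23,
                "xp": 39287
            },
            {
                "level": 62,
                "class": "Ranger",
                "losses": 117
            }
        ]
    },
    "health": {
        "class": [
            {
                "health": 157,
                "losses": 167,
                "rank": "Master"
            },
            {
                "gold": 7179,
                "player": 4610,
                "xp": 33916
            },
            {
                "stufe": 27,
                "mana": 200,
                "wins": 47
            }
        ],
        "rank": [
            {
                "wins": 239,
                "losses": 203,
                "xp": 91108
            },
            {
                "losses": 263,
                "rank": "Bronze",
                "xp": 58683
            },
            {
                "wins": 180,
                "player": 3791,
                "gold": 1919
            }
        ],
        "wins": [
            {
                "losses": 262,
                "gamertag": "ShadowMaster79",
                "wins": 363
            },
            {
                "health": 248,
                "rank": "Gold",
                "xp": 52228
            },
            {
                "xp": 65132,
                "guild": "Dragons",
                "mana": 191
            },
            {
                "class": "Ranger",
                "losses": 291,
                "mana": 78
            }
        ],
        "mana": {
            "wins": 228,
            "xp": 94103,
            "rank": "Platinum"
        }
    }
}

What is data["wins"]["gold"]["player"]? 1181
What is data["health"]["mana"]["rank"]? "Platinum"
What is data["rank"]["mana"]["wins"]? 397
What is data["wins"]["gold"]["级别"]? 79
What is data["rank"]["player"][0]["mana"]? 134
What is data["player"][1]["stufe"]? 20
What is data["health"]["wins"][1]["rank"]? "Gold"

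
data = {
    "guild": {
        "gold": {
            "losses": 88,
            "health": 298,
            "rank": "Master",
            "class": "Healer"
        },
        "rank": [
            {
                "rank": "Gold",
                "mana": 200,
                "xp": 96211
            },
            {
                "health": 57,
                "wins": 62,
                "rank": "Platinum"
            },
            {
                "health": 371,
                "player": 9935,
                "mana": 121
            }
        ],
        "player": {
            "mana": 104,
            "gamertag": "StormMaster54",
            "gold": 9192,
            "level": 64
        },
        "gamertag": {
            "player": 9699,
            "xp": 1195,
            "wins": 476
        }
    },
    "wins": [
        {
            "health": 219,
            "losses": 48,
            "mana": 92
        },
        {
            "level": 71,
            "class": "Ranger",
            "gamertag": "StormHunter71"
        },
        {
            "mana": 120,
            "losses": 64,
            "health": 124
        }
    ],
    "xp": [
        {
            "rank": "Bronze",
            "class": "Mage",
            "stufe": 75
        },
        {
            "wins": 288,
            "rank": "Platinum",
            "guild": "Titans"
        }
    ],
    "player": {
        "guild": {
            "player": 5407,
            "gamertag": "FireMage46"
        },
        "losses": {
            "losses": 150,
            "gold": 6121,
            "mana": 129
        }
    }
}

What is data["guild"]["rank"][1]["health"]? 57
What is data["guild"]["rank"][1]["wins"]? 62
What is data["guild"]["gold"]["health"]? 298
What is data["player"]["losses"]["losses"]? 150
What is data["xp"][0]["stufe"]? 75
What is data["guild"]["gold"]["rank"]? "Master"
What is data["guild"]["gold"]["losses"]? 88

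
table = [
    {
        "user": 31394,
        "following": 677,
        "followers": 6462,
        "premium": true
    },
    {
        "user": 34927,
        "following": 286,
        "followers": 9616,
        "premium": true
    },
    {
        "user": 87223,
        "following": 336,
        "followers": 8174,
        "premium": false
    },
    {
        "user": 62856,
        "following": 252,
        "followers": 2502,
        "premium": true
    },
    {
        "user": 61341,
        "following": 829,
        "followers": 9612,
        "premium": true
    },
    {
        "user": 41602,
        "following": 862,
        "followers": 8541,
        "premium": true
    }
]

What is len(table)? 6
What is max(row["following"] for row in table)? 862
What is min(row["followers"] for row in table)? 2502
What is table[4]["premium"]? True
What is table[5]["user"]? 41602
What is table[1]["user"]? 34927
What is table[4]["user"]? 61341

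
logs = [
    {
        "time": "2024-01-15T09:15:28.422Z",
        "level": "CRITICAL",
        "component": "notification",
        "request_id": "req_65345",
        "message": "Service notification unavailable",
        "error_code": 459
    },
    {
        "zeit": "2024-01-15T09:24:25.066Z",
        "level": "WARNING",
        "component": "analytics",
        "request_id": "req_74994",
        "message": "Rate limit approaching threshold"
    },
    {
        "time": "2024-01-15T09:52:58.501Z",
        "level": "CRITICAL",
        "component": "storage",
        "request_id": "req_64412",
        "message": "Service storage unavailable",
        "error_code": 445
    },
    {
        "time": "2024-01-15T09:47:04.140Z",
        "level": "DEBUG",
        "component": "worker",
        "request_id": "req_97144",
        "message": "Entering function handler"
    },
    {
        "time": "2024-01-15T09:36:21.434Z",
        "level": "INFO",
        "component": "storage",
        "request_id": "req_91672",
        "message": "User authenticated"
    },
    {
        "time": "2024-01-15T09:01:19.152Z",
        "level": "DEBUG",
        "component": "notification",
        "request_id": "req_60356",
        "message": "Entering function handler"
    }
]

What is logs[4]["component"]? "storage"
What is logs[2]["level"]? "CRITICAL"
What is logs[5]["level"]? "DEBUG"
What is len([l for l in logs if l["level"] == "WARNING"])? 1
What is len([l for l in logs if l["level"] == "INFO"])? 1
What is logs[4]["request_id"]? "req_91672"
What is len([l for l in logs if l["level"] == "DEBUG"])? 2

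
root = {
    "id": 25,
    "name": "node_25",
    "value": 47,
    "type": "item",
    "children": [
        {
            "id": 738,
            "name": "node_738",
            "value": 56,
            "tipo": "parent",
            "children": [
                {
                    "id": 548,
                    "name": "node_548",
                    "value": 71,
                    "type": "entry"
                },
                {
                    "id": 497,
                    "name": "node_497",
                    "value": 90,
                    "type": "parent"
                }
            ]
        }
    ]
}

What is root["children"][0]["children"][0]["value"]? 71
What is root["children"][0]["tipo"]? "parent"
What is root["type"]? "item"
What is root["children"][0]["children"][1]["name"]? "node_497"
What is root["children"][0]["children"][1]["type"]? "parent"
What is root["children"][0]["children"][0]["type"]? "entry"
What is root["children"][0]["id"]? 738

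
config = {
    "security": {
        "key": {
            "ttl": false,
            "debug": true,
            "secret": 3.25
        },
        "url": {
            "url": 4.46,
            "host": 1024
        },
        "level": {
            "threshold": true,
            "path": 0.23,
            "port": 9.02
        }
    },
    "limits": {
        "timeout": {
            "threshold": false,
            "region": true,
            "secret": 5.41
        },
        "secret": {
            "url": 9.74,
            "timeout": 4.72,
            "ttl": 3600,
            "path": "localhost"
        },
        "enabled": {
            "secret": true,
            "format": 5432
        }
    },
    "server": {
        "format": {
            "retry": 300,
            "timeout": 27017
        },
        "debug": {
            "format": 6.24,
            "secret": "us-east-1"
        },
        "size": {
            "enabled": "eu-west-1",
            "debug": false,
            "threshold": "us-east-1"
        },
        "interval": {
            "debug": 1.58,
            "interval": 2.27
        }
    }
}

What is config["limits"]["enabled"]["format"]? 5432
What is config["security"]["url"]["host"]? 1024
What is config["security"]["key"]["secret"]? 3.25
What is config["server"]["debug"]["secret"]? "us-east-1"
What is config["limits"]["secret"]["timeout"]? 4.72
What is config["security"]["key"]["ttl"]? False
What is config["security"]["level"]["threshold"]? True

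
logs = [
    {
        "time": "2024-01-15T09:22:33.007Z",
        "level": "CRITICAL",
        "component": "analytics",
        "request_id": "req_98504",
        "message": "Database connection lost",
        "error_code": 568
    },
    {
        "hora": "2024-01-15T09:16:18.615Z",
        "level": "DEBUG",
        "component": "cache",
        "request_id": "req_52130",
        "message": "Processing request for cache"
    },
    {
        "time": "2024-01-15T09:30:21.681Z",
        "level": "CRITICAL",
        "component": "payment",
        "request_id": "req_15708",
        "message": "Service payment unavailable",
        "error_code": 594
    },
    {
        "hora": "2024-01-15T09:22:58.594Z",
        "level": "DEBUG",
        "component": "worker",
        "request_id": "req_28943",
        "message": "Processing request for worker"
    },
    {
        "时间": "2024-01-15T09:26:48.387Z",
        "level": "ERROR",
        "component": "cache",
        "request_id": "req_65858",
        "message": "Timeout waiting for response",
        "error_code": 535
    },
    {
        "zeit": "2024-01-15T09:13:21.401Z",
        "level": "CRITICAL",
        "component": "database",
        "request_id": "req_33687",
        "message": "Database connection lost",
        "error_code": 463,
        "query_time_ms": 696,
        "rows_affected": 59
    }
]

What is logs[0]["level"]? "CRITICAL"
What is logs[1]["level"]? "DEBUG"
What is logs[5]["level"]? "CRITICAL"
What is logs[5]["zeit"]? "2024-01-15T09:13:21.401Z"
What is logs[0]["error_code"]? 568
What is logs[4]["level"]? "ERROR"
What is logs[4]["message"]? "Timeout waiting for response"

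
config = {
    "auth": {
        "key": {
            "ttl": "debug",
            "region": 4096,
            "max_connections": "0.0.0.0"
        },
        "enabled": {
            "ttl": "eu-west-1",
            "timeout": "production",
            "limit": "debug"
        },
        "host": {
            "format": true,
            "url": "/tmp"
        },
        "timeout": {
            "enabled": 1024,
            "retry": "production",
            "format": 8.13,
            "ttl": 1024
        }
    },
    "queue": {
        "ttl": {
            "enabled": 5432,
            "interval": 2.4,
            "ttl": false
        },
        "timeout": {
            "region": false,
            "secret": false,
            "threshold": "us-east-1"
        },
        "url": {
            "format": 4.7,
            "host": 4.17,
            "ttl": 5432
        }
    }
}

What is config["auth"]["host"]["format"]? True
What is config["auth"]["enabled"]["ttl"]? "eu-west-1"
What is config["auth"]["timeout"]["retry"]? "production"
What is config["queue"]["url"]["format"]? 4.7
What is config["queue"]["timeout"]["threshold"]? "us-east-1"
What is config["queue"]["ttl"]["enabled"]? 5432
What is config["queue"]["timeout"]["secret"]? False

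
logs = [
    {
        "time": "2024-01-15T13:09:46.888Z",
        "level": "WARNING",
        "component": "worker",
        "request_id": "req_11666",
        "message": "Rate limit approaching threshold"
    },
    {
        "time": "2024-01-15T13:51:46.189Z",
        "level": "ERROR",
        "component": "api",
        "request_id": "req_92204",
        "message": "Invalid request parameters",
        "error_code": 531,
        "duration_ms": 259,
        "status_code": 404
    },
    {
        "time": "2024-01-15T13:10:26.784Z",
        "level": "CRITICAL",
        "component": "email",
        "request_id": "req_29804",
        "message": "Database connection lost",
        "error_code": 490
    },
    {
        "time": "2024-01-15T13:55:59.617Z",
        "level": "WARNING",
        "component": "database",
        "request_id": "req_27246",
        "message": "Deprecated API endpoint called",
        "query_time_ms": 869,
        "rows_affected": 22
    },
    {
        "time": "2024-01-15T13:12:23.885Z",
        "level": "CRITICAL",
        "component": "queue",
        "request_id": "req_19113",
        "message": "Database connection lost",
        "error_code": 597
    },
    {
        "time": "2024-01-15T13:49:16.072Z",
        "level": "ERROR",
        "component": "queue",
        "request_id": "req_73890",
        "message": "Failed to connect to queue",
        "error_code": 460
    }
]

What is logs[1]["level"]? "ERROR"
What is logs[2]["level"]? "CRITICAL"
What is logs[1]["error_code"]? 531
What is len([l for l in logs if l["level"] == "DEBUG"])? 0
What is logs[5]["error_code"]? 460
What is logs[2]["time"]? "2024-01-15T13:10:26.784Z"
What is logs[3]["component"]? "database"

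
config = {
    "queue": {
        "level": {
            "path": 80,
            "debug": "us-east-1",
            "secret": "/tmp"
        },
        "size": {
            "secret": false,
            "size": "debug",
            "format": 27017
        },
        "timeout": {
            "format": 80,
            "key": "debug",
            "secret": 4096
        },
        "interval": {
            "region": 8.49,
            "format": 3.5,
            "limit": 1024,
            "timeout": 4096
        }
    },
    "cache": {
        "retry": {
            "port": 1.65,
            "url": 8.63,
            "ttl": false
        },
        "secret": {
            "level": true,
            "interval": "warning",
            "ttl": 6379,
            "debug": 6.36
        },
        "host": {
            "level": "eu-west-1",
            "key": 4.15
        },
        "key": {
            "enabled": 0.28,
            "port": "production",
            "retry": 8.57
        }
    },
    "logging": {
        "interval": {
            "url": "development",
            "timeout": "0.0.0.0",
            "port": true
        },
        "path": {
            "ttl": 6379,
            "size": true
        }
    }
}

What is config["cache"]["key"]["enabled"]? 0.28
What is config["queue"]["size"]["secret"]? False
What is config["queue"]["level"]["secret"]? "/tmp"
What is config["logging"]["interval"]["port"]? True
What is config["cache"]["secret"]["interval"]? "warning"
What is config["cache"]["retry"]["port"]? 1.65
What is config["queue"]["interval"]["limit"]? 1024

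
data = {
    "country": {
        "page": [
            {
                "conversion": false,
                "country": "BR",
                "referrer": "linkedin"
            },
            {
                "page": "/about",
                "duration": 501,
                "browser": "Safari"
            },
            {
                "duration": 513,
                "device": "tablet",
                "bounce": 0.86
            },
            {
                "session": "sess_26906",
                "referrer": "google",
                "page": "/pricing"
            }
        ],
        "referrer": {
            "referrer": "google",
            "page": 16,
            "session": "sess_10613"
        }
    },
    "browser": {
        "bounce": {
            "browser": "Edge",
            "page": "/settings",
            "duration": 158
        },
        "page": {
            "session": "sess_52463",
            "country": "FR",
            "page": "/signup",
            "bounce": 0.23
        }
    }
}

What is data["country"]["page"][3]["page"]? "/pricing"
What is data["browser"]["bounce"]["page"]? "/settings"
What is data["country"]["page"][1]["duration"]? 501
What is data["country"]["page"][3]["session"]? "sess_26906"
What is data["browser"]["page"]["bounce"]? 0.23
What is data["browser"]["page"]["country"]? "FR"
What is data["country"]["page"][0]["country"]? "BR"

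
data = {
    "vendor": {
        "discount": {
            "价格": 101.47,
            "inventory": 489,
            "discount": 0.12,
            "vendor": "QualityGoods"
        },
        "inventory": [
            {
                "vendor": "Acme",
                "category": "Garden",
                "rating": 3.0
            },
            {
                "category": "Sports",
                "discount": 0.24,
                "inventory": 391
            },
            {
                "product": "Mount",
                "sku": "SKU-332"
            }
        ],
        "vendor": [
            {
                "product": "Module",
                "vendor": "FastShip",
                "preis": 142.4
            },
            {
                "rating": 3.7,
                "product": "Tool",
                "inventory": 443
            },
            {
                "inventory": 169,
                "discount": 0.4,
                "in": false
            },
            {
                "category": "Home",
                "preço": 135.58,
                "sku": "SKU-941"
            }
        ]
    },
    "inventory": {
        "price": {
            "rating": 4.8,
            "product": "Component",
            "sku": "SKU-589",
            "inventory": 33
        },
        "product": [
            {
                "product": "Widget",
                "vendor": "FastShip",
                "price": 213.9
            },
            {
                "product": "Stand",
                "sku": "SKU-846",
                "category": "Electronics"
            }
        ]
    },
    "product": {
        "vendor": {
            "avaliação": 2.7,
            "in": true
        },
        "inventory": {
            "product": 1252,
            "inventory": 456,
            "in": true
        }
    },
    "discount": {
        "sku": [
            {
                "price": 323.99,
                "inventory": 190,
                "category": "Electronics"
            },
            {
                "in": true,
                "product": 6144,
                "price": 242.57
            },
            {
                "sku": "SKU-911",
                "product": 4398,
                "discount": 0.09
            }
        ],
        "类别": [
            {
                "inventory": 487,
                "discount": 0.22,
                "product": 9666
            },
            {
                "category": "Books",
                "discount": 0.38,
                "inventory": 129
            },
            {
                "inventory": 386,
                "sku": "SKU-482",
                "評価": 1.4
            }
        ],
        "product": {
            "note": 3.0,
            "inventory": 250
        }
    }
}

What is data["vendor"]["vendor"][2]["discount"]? 0.4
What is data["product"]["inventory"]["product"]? 1252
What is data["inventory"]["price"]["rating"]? 4.8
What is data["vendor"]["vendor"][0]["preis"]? 142.4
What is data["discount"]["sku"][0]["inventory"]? 190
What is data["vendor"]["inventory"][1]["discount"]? 0.24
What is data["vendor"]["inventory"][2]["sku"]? "SKU-332"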